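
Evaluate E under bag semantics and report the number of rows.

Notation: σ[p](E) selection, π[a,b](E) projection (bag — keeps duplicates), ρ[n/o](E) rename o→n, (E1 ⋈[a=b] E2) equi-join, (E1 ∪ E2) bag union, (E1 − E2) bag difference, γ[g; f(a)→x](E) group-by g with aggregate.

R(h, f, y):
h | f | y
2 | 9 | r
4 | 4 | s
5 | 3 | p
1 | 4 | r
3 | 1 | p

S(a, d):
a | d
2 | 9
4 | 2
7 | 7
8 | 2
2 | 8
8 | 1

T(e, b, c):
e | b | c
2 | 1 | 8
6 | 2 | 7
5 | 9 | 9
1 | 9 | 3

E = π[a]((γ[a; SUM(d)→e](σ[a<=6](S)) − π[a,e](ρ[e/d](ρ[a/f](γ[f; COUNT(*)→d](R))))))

Row counts bottom-up:
  S → 6
  σ[a<=6](S) → 3
  γ[a; SUM(d)→e](σ[a<=6](S)) → 2
  R → 5
  γ[f; COUNT(*)→d](R) → 4
  ρ[a/f](γ[f; COUNT(*)→d](R)) → 4
  ρ[e/d](ρ[a/f](γ[f; COUNT(*)→d](R))) → 4
  π[a,e](ρ[e/d](ρ[a/f](γ[f; COUNT(*)→d](R)))) → 4
  (γ[a; SUM(d)→e](σ[a<=6](S)) − π[a,e](ρ[e/d](ρ[a/f](γ[f; COUNT(*)→d](R))))) → 1
  π[a]((γ[a; SUM(d)→e](σ[a<=6](S)) − π[a,e](ρ[e/d](ρ[a/f](γ[f; COUNT(*)→d](R)))))) → 1

|E| = 1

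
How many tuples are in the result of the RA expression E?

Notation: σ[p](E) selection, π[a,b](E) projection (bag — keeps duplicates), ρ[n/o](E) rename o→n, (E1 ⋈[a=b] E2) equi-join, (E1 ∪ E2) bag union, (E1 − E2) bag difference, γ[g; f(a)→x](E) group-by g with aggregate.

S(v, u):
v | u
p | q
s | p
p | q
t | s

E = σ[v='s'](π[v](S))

Subexpression sizes:
  S → 4
  π[v](S) → 4
  σ[v='s'](π[v](S)) → 1

|E| = 1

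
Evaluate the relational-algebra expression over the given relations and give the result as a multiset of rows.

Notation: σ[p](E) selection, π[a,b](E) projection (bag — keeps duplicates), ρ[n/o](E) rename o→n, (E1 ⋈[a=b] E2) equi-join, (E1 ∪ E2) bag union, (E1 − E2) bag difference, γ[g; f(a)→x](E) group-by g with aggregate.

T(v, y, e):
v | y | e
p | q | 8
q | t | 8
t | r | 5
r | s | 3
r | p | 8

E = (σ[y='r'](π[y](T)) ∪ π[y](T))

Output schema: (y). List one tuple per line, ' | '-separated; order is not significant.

Per-node cardinality:
  T → 5
  π[y](T) → 5
  σ[y='r'](π[y](T)) → 1
  T → 5
  π[y](T) → 5
  (σ[y='r'](π[y](T)) ∪ π[y](T)) → 6

== RESULT ==
y
p
q
r
r
s
t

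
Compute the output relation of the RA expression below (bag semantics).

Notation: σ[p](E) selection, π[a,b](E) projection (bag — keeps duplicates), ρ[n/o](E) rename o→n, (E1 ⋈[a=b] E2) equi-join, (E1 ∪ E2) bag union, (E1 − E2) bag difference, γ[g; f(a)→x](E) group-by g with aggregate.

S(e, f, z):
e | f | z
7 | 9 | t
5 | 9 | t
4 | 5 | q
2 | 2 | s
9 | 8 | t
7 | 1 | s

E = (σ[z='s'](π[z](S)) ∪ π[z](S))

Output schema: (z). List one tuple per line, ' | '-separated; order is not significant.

Stepwise |·|:
  S → 6
  π[z](S) → 6
  σ[z='s'](π[z](S)) → 2
  S → 6
  π[z](S) → 6
  (σ[z='s'](π[z](S)) ∪ π[z](S)) → 8

== RESULT ==
z
q
s
s
s
s
t
t
t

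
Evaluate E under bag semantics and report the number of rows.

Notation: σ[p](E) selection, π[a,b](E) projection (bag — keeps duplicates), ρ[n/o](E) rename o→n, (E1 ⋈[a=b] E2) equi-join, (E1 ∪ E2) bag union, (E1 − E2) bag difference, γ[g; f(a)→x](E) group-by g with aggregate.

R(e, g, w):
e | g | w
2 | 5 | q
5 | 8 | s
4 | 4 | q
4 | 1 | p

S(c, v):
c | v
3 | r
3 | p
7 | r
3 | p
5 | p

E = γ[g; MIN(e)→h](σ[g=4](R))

Per-node cardinality:
  R → 4
  σ[g=4](R) → 1
  γ[g; MIN(e)→h](σ[g=4](R)) → 1

|E| = 1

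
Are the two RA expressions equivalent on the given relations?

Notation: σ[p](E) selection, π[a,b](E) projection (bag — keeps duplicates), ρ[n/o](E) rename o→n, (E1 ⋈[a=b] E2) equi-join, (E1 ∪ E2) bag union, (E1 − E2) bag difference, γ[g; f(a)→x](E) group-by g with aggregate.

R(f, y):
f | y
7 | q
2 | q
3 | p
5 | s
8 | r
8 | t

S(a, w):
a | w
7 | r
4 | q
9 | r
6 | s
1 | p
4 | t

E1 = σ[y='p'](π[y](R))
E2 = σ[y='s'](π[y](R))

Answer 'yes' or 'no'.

E1 subexpression sizes:
  R → 6
  π[y](R) → 6
  σ[y='p'](π[y](R)) → 1
E2 subexpression sizes:
  R → 6
  π[y](R) → 6
  σ[y='s'](π[y](R)) → 1

E1 result:
y
p
E2 result:
y
s
Witness: ('p',) appears 1× in E1 but 0× in E2.

no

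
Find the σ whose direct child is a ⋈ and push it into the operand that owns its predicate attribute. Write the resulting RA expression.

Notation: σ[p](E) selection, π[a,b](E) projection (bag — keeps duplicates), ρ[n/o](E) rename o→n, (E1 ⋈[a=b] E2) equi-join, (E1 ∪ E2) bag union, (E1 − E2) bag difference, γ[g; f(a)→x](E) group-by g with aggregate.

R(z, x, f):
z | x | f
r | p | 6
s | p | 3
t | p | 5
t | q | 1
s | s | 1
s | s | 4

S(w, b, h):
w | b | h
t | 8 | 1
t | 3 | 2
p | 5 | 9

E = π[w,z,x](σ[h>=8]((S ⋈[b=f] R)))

σ filters on h, owned by the left side.
E' = π[w,z,x]((σ[h>=8](S) ⋈[b=f] R))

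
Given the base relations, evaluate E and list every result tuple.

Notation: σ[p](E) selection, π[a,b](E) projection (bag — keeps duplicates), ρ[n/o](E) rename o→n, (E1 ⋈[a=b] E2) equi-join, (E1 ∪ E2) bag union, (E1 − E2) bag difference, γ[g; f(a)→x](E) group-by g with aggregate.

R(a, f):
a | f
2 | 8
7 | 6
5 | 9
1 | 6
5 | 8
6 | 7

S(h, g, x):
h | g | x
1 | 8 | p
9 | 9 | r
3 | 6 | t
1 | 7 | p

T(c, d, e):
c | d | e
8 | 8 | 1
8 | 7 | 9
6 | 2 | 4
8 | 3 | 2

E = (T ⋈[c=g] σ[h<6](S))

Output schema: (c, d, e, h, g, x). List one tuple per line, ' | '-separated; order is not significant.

Row counts bottom-up:
  T → 4
  S → 4
  σ[h<6](S) → 3
  (T ⋈[c=g] σ[h<6](S)) → 4

== RESULT ==
c | d | e | h | g | x
6 | 2 | 4 | 3 | 6 | t
8 | 3 | 2 | 1 | 8 | p
8 | 7 | 9 | 1 | 8 | p
8 | 8 | 1 | 1 | 8 | p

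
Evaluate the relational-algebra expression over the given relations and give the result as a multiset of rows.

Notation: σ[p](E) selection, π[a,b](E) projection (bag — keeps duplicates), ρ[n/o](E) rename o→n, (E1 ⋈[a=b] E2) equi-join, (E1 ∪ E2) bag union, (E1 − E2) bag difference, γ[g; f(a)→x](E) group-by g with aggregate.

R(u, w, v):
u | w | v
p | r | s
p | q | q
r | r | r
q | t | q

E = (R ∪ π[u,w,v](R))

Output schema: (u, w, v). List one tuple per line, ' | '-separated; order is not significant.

Row counts bottom-up:
  R → 4
  R → 4
  π[u,w,v](R) → 4
  (R ∪ π[u,w,v](R)) → 8

== RESULT ==
u | w | v
p | q | q
p | q | q
p | r | s
p | r | s
q | t | q
q | t | q
r | r | r
r | r | r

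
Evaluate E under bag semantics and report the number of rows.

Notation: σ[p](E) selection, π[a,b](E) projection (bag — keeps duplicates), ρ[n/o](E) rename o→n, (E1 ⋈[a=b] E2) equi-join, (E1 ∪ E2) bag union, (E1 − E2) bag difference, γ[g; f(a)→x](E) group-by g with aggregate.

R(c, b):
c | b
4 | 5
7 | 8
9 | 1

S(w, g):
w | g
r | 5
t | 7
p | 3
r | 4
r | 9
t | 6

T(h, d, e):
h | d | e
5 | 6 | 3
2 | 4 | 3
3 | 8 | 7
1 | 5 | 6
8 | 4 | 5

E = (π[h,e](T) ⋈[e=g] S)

Subexpression sizes:
  T → 5
  π[h,e](T) → 5
  S → 6
  (π[h,e](T) ⋈[e=g] S) → 5

|E| = 5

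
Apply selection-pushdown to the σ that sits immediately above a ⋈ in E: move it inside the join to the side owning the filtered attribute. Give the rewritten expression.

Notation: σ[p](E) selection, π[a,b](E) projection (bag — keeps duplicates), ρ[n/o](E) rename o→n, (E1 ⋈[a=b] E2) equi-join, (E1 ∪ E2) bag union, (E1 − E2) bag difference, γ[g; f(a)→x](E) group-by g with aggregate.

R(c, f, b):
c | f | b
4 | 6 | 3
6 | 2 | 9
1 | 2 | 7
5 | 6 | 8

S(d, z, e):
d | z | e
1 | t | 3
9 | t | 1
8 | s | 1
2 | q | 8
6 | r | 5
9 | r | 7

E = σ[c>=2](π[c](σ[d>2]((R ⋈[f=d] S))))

σ filters on d, owned by the right side.
E' = σ[c>=2](π[c]((R ⋈[f=d] σ[d>2](S))))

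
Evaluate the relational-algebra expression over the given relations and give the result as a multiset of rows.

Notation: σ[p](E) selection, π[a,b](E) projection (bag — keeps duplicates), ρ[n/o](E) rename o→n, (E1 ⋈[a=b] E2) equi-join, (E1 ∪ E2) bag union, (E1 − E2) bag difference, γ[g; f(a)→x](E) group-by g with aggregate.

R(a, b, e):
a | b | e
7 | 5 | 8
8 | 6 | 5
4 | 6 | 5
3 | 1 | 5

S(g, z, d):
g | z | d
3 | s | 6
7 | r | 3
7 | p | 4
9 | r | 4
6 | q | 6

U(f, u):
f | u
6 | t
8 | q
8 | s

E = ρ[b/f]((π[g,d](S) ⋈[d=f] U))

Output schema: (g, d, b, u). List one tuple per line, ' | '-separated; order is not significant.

Row counts bottom-up:
  S → 5
  π[g,d](S) → 5
  U → 3
  (π[g,d](S) ⋈[d=f] U) → 2
  ρ[b/f]((π[g,d](S) ⋈[d=f] U)) → 2

== RESULT ==
g | d | b | u
3 | 6 | 6 | t
6 | 6 | 6 | t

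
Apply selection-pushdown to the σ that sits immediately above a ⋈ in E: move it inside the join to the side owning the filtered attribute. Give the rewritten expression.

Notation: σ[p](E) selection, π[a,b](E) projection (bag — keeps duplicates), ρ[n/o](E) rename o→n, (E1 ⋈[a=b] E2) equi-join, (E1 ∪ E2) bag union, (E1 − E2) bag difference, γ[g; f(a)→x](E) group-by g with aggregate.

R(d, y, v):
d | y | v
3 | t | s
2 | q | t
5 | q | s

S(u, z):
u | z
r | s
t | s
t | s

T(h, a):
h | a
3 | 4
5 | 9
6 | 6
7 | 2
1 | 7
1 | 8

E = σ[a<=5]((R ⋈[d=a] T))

σ filters on a, owned by the right side.
E' = (R ⋈[d=a] σ[a<=5](T))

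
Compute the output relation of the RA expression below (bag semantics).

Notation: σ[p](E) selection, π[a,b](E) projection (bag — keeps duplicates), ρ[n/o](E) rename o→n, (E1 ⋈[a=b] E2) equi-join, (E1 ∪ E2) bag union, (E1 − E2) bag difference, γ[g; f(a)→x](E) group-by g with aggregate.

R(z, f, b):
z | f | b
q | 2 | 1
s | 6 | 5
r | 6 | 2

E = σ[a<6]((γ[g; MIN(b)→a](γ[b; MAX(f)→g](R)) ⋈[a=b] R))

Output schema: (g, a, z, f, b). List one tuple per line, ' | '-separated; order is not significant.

Row counts bottom-up:
  R → 3
  γ[b; MAX(f)→g](R) → 3
  γ[g; MIN(b)→a](γ[b; MAX(f)→g](R)) → 2
  R → 3
  (γ[g; MIN(b)→a](γ[b; MAX(f)→g](R)) ⋈[a=b] R) → 2
  σ[a<6]((γ[g; MIN(b)→a](γ[b; MAX(f)→g](R)) ⋈[a=b] R)) → 2

== RESULT ==
g | a | z | f | b
2 | 1 | q | 2 | 1
6 | 2 | r | 6 | 2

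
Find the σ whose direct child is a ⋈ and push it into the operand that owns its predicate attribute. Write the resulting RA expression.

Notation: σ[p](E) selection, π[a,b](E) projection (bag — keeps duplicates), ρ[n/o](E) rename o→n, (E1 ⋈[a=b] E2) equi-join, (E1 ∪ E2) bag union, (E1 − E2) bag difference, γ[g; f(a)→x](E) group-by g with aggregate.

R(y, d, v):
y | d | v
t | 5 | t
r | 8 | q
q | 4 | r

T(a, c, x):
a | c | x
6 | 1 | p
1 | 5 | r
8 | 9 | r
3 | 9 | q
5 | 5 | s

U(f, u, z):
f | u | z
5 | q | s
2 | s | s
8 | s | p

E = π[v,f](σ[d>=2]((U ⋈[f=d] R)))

σ filters on d, owned by the right side.
E' = π[v,f]((U ⋈[f=d] σ[d>=2](R)))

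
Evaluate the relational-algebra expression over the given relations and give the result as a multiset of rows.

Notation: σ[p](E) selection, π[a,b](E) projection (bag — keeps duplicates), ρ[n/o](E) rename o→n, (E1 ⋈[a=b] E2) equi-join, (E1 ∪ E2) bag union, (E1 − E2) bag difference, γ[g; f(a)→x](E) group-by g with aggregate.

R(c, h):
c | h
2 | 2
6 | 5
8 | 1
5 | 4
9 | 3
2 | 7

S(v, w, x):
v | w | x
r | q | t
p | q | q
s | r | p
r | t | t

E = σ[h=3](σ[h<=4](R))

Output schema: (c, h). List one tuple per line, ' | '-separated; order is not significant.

Row counts bottom-up:
  R → 6
  σ[h<=4](R) → 4
  σ[h=3](σ[h<=4](R)) → 1

== RESULT ==
c | h
9 | 3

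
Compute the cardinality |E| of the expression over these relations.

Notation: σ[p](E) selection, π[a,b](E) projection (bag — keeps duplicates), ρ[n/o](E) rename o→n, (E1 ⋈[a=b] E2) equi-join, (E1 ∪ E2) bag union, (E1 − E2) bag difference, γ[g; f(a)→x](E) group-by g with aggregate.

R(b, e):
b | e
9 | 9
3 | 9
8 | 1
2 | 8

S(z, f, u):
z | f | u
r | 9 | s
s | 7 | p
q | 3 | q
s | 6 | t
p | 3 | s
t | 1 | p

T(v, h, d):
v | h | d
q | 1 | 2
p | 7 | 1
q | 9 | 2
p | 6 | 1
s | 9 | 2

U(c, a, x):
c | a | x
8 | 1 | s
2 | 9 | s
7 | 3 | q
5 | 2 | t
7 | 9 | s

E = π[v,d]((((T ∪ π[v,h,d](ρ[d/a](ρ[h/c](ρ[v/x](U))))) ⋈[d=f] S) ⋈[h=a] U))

Row counts bottom-up:
  T → 5
  U → 5
  ρ[v/x](U) → 5
  ρ[h/c](ρ[v/x](U)) → 5
  ρ[d/a](ρ[h/c](ρ[v/x](U))) → 5
  π[v,h,d](ρ[d/a](ρ[h/c](ρ[v/x](U)))) → 5
  (T ∪ π[v,h,d](ρ[d/a](ρ[h/c](ρ[v/x](U))))) → 10
  S → 6
  ((T ∪ π[v,h,d](ρ[d/a](ρ[h/c](ρ[v/x](U))))) ⋈[d=f] S) → 7
  U → 5
  (((T ∪ π[v,h,d](ρ[d/a](ρ[h/c](ρ[v/x](U))))) ⋈[d=f] S) ⋈[h=a] U) → 1
  π[v,d]((((T ∪ π[v,h,d](ρ[d/a](ρ[h/c](ρ[v/x](U))))) ⋈[d=f] S) ⋈[h=a] U)) → 1

|E| = 1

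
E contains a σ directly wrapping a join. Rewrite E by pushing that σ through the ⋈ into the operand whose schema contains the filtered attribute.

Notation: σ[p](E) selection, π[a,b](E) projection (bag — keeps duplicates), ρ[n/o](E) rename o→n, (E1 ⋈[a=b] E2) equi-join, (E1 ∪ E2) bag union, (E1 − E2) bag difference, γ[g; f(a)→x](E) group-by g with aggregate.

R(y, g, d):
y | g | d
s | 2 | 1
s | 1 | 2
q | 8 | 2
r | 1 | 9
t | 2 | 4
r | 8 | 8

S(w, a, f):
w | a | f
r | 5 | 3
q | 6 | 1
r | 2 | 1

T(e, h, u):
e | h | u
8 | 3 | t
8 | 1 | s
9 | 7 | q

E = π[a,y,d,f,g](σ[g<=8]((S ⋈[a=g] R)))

σ filters on g, owned by the right side.
E' = π[a,y,d,f,g]((S ⋈[a=g] σ[g<=8](R)))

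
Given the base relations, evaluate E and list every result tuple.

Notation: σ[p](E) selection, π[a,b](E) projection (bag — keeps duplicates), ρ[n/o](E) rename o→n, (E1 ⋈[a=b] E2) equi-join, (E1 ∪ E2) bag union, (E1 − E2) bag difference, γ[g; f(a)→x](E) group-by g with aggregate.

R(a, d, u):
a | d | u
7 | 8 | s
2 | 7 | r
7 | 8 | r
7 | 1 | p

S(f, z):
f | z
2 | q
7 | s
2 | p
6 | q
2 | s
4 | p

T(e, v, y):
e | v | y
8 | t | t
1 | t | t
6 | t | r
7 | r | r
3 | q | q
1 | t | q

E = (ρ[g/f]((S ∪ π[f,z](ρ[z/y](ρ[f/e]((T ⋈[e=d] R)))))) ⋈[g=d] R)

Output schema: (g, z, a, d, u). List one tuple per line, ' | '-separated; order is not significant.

Subexpression sizes:
  S → 6
  T → 6
  R → 4
  (T ⋈[e=d] R) → 5
  ρ[f/e]((T ⋈[e=d] R)) → 5
  ρ[z/y](ρ[f/e]((T ⋈[e=d] R))) → 5
  π[f,z](ρ[z/y](ρ[f/e]((T ⋈[e=d] R)))) → 5
  (S ∪ π[f,z](ρ[z/y](ρ[f/e]((T ⋈[e=d] R))))) → 11
  ρ[g/f]((S ∪ π[f,z](ρ[z/y](ρ[f/e]((T ⋈[e=d] R)))))) → 11
  R → 4
  (ρ[g/f]((S ∪ π[f,z](ρ[z/y](ρ[f/e]((T ⋈[e=d] R)))))) ⋈[g=d] R) → 8

== RESULT ==
g | z | a | d | u
1 | q | 7 | 1 | p
1 | t | 7 | 1 | p
7 | r | 2 | 7 | r
7 | s | 2 | 7 | r
8 | t | 7 | 8 | r
8 | t | 7 | 8 | r
8 | t | 7 | 8 | s
8 | t | 7 | 8 | s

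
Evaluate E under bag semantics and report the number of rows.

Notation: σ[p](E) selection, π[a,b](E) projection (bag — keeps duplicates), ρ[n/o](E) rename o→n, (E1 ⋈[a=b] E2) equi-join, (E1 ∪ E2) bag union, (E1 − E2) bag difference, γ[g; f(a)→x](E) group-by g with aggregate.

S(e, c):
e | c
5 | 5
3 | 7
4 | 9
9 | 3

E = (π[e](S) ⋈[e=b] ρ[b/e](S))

Subexpression sizes:
  S → 4
  π[e](S) → 4
  S → 4
  ρ[b/e](S) → 4
  (π[e](S) ⋈[e=b] ρ[b/e](S)) → 4

|E| = 4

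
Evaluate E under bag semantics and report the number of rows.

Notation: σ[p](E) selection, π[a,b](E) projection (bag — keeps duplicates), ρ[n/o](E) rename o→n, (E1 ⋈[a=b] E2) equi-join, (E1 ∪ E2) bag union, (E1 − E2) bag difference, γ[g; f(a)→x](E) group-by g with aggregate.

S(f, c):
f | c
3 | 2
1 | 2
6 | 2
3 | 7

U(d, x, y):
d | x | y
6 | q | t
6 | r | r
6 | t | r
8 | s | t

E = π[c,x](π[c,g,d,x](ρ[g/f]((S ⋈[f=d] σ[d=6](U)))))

Subexpression sizes:
  S → 4
  U → 4
  σ[d=6](U) → 3
  (S ⋈[f=d] σ[d=6](U)) → 3
  ρ[g/f]((S ⋈[f=d] σ[d=6](U))) → 3
  π[c,g,d,x](ρ[g/f]((S ⋈[f=d] σ[d=6](U)))) → 3
  π[c,x](π[c,g,d,x](ρ[g/f]((S ⋈[f=d] σ[d=6](U))))) → 3

|E| = 3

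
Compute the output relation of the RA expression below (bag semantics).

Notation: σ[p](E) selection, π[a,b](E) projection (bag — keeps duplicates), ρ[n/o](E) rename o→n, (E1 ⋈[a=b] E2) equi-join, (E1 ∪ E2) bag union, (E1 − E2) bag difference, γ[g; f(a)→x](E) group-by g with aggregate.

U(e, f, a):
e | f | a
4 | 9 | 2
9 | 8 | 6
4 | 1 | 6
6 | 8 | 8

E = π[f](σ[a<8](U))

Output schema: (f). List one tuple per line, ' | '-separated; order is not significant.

Row counts bottom-up:
  U → 4
  σ[a<8](U) → 3
  π[f](σ[a<8](U)) → 3

== RESULT ==
f
1
8
9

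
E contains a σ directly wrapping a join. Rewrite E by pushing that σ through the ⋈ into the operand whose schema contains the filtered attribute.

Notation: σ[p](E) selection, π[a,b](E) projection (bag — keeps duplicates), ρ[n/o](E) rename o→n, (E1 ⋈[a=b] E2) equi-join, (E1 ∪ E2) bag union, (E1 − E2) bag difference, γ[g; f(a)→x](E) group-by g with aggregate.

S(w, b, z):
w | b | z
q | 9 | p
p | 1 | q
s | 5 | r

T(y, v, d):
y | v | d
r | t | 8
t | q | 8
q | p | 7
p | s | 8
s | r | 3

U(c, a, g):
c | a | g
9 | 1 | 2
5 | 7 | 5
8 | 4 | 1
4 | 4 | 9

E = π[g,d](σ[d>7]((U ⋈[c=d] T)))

σ filters on d, owned by the right side.
E' = π[g,d]((U ⋈[c=d] σ[d>7](T)))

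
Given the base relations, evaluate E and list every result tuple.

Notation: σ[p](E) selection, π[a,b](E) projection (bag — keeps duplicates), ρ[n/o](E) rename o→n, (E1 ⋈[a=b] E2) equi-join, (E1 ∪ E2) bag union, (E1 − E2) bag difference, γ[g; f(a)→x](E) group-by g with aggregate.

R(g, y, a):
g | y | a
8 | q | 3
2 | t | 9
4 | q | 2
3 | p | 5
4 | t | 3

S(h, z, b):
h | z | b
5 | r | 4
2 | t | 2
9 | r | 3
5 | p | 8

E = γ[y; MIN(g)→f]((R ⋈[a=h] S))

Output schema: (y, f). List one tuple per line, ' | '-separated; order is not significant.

Stepwise |·|:
  R → 5
  S → 4
  (R ⋈[a=h] S) → 4
  γ[y; MIN(g)→f]((R ⋈[a=h] S)) → 3

== RESULT ==
y | f
p | 3
q | 4
t | 2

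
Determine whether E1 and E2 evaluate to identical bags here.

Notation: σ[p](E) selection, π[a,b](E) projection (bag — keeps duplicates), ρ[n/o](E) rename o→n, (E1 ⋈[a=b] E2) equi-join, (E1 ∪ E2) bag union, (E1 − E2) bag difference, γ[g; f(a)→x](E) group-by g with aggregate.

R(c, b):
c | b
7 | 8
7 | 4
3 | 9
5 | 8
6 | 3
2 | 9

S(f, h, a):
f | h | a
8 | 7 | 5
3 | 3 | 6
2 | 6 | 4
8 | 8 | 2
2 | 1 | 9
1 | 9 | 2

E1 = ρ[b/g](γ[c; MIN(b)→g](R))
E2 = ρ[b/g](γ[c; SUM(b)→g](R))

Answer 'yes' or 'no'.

E1 stepwise |·|:
  R → 6
  γ[c; MIN(b)→g](R) → 5
  ρ[b/g](γ[c; MIN(b)→g](R)) → 5
E2 stepwise |·|:
  R → 6
  γ[c; SUM(b)→g](R) → 5
  ρ[b/g](γ[c; SUM(b)→g](R)) → 5

E1 result:
c | b
2 | 9
3 | 9
5 | 8
6 | 3
7 | 4
E2 result:
c | b
2 | 9
3 | 9
5 | 8
6 | 3
7 | 12
Witness: (7, 4) appears 1× in E1 but 0× in E2.

no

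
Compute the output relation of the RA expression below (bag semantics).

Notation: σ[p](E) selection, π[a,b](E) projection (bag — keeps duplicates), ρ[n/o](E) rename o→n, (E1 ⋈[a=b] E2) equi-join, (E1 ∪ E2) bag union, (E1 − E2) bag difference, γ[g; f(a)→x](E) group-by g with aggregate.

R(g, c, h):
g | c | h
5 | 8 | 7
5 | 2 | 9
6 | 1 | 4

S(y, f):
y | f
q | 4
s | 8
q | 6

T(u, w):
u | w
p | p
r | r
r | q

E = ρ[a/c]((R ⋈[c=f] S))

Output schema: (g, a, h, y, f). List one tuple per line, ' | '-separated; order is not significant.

Subexpression sizes:
  R → 3
  S → 3
  (R ⋈[c=f] S) → 1
  ρ[a/c]((R ⋈[c=f] S)) → 1

== RESULT ==
g | a | h | y | f
5 | 8 | 7 | s | 8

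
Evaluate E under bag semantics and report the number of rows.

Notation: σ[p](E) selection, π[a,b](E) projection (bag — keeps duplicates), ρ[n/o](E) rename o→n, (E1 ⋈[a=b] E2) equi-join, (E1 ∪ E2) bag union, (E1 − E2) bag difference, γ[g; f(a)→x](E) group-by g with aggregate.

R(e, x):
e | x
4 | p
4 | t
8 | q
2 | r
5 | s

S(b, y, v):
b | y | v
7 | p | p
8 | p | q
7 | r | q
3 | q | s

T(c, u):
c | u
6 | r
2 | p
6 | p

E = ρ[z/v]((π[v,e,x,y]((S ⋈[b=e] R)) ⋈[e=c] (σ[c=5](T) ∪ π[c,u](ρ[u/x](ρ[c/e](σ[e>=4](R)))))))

Per-node cardinality:
  S → 4
  R → 5
  (S ⋈[b=e] R) → 1
  π[v,e,x,y]((S ⋈[b=e] R)) → 1
  T → 3
  σ[c=5](T) → 0
  R → 5
  σ[e>=4](R) → 4
  ρ[c/e](σ[e>=4](R)) → 4
  ρ[u/x](ρ[c/e](σ[e>=4](R))) → 4
  π[c,u](ρ[u/x](ρ[c/e](σ[e>=4](R)))) → 4
  (σ[c=5](T) ∪ π[c,u](ρ[u/x](ρ[c/e](σ[e>=4](R))))) → 4
  (π[v,e,x,y]((S ⋈[b=e] R)) ⋈[e=c] (σ[c=5](T) ∪ π[c,u](ρ[u/x](ρ[c/e](σ[e>=4](R)))))) → 1
  ρ[z/v]((π[v,e,x,y]((S ⋈[b=e] R)) ⋈[e=c] (σ[c=5](T) ∪ π[c,u](ρ[u/x](ρ[c/e](σ[e>=4](R))))))) → 1

|E| = 1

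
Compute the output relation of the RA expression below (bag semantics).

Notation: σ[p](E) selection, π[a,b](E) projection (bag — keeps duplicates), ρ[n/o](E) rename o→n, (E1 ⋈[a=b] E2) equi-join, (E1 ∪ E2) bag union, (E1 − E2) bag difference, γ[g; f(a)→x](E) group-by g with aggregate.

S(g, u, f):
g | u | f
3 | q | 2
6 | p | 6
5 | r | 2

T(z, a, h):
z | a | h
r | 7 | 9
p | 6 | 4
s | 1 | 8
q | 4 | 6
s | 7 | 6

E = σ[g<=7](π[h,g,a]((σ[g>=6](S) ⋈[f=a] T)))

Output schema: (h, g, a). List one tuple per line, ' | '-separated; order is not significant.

Per-node cardinality:
  S → 3
  σ[g>=6](S) → 1
  T → 5
  (σ[g>=6](S) ⋈[f=a] T) → 1
  π[h,g,a]((σ[g>=6](S) ⋈[f=a] T)) → 1
  σ[g<=7](π[h,g,a]((σ[g>=6](S) ⋈[f=a] T))) → 1

== RESULT ==
h | g | a
4 | 6 | 6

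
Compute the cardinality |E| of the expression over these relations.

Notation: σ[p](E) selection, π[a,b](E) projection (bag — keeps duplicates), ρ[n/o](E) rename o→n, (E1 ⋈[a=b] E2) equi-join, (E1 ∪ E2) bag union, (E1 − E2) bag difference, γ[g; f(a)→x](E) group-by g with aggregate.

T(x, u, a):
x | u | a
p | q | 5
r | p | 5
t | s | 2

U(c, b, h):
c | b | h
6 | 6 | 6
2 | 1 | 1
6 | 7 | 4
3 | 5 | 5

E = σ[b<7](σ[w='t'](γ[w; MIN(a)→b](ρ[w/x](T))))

Stepwise |·|:
  T → 3
  ρ[w/x](T) → 3
  γ[w; MIN(a)→b](ρ[w/x](T)) → 3
  σ[w='t'](γ[w; MIN(a)→b](ρ[w/x](T))) → 1
  σ[b<7](σ[w='t'](γ[w; MIN(a)→b](ρ[w/x](T)))) → 1

|E| = 1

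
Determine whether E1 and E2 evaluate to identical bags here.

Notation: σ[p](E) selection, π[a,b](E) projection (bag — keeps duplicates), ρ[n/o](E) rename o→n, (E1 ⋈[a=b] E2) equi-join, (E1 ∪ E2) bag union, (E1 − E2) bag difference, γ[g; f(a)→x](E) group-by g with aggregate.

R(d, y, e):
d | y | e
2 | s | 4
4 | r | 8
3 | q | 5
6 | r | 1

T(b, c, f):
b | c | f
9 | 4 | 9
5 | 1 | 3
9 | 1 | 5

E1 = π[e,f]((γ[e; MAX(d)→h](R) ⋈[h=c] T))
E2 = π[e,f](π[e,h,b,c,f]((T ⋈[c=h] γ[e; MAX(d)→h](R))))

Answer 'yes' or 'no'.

E1 row counts bottom-up:
  R → 4
  γ[e; MAX(d)→h](R) → 4
  T → 3
  (γ[e; MAX(d)→h](R) ⋈[h=c] T) → 1
  π[e,f]((γ[e; MAX(d)→h](R) ⋈[h=c] T)) → 1
E2 row counts bottom-up:
  T → 3
  R → 4
  γ[e; MAX(d)→h](R) → 4
  (T ⋈[c=h] γ[e; MAX(d)→h](R)) → 1
  π[e,h,b,c,f]((T ⋈[c=h] γ[e; MAX(d)→h](R))) → 1
  π[e,f](π[e,h,b,c,f]((T ⋈[c=h] γ[e; MAX(d)→h](R)))) → 1

E1 and E2 produce the same multiset:
e | f
8 | 9

yes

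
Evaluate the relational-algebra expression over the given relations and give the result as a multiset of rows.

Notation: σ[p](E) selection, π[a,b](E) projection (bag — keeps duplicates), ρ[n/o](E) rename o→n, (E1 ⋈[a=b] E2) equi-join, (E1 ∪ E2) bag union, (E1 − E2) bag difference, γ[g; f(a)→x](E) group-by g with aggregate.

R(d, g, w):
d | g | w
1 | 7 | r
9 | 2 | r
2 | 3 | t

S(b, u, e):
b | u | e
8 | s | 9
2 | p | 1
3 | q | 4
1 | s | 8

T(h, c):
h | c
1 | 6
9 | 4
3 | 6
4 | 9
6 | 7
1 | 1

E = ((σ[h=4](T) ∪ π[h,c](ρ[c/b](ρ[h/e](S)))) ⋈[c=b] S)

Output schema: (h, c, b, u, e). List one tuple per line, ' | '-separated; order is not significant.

Stepwise |·|:
  T → 6
  σ[h=4](T) → 1
  S → 4
  ρ[h/e](S) → 4
  ρ[c/b](ρ[h/e](S)) → 4
  π[h,c](ρ[c/b](ρ[h/e](S))) → 4
  (σ[h=4](T) ∪ π[h,c](ρ[c/b](ρ[h/e](S)))) → 5
  S → 4
  ((σ[h=4](T) ∪ π[h,c](ρ[c/b](ρ[h/e](S)))) ⋈[c=b] S) → 4

== RESULT ==
h | c | b | u | e
1 | 2 | 2 | p | 1
4 | 3 | 3 | q | 4
8 | 1 | 1 | s | 8
9 | 8 | 8 | s | 9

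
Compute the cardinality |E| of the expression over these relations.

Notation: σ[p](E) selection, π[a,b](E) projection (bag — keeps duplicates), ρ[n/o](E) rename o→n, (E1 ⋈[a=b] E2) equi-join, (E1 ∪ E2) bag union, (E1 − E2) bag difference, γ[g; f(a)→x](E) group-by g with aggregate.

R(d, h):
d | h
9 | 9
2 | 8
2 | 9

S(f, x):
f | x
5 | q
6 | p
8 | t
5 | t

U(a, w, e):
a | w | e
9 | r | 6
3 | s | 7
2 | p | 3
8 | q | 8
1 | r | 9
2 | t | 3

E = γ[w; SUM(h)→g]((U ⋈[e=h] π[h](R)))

Stepwise |·|:
  U → 6
  R → 3
  π[h](R) → 3
  (U ⋈[e=h] π[h](R)) → 3
  γ[w; SUM(h)→g]((U ⋈[e=h] π[h](R))) → 2

|E| = 2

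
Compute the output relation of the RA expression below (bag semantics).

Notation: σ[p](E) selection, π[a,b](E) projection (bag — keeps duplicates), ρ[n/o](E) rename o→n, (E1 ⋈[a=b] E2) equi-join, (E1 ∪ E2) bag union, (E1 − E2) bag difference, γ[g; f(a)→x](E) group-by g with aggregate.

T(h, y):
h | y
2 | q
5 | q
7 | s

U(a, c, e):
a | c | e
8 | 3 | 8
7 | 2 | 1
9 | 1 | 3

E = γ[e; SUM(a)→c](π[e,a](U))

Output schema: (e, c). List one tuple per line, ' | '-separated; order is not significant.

Per-node cardinality:
  U → 3
  π[e,a](U) → 3
  γ[e; SUM(a)→c](π[e,a](U)) → 3

== RESULT ==
e | c
1 | 7
3 | 9
8 | 8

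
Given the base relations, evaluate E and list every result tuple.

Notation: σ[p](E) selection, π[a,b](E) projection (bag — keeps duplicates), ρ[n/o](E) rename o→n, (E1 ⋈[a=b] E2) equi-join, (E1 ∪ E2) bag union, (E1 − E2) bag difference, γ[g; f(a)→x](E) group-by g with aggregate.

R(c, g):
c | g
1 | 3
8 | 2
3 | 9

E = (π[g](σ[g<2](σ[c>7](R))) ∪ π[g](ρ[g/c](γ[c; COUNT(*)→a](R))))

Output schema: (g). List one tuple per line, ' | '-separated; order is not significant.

Stepwise |·|:
  R → 3
  σ[c>7](R) → 1
  σ[g<2](σ[c>7](R)) → 0
  π[g](σ[g<2](σ[c>7](R))) → 0
  R → 3
  γ[c; COUNT(*)→a](R) → 3
  ρ[g/c](γ[c; COUNT(*)→a](R)) → 3
  π[g](ρ[g/c](γ[c; COUNT(*)→a](R))) → 3
  (π[g](σ[g<2](σ[c>7](R))) ∪ π[g](ρ[g/c](γ[c; COUNT(*)→a](R)))) → 3

== RESULT ==
g
1
3
8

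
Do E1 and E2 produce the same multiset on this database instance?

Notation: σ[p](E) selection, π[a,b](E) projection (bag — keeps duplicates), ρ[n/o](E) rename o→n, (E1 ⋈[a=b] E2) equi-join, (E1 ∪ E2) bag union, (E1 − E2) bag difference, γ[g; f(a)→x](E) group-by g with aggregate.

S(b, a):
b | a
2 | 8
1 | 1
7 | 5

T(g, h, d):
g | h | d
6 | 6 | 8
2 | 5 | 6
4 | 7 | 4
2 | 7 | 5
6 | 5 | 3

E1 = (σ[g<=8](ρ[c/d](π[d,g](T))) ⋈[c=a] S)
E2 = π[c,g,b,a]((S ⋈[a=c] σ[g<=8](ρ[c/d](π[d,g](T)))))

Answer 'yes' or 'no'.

E1 row counts bottom-up:
  T → 5
  π[d,g](T) → 5
  ρ[c/d](π[d,g](T)) → 5
  σ[g<=8](ρ[c/d](π[d,g](T))) → 5
  S → 3
  (σ[g<=8](ρ[c/d](π[d,g](T))) ⋈[c=a] S) → 2
E2 row counts bottom-up:
  S → 3
  T → 5
  π[d,g](T) → 5
  ρ[c/d](π[d,g](T)) → 5
  σ[g<=8](ρ[c/d](π[d,g](T))) → 5
  (S ⋈[a=c] σ[g<=8](ρ[c/d](π[d,g](T)))) → 2
  π[c,g,b,a]((S ⋈[a=c] σ[g<=8](ρ[c/d](π[d,g](T))))) → 2

E1 and E2 produce the same multiset:
c | g | b | a
5 | 2 | 7 | 5
8 | 6 | 2 | 8

yes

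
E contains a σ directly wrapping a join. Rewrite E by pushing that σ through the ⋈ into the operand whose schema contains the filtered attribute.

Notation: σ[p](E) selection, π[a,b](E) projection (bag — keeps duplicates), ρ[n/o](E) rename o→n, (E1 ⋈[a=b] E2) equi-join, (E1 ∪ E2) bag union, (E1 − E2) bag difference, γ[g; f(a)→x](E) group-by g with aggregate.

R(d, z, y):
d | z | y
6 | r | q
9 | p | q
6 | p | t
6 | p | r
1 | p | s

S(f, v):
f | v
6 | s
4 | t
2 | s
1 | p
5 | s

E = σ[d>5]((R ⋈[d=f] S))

σ filters on d, owned by the left side.
E' = (σ[d>5](R) ⋈[d=f] S)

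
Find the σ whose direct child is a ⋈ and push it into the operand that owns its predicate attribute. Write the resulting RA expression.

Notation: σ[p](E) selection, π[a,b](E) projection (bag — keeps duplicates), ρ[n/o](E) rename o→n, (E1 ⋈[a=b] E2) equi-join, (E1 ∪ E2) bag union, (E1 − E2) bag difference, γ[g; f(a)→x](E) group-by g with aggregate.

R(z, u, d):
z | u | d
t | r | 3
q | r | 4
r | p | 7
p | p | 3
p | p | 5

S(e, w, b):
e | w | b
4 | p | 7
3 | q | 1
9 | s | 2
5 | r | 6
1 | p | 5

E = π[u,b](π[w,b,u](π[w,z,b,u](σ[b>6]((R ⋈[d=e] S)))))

σ filters on b, owned by the right side.
E' = π[u,b](π[w,b,u](π[w,z,b,u]((R ⋈[d=e] σ[b>6](S)))))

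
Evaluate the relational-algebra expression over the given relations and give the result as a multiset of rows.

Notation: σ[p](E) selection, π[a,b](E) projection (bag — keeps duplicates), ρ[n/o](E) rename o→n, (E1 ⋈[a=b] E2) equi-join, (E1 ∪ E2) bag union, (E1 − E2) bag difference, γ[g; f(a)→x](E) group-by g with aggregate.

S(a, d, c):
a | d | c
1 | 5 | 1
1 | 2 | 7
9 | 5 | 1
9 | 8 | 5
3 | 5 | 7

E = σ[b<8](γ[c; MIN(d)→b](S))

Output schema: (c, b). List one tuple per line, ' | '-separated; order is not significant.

Subexpression sizes:
  S → 5
  γ[c; MIN(d)→b](S) → 3
  σ[b<8](γ[c; MIN(d)→b](S)) → 2

== RESULT ==
c | b
1 | 5
7 | 2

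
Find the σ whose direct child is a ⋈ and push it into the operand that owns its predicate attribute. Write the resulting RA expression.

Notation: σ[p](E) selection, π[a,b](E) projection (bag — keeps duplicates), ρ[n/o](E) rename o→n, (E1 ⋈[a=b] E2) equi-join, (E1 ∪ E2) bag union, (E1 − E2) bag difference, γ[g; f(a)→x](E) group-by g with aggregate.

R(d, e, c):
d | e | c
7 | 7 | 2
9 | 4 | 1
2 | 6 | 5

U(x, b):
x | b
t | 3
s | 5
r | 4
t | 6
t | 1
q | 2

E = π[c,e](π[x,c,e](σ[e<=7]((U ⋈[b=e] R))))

σ filters on e, owned by the right side.
E' = π[c,e](π[x,c,e]((U ⋈[b=e] σ[e<=7](R))))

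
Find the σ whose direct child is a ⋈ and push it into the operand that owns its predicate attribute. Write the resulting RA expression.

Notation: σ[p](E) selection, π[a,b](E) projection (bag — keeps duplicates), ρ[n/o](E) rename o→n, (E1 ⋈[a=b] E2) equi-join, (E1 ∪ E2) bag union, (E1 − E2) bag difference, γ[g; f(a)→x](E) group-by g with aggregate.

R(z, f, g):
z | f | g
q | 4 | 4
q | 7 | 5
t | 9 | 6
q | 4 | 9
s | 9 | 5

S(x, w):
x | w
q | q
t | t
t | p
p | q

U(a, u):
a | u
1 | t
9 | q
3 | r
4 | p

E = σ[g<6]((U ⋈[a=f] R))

σ filters on g, owned by the right side.
E' = (U ⋈[a=f] σ[g<6](R))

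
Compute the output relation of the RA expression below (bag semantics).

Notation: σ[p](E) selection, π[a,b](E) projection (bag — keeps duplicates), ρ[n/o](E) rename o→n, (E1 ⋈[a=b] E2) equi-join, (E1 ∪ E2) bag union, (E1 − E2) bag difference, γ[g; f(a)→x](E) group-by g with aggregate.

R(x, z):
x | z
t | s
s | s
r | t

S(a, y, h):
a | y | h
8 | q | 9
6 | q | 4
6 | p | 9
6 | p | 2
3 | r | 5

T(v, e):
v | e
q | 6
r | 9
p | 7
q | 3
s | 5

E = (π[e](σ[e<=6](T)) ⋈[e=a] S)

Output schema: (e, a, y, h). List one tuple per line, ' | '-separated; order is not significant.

Subexpression sizes:
  T → 5
  σ[e<=6](T) → 3
  π[e](σ[e<=6](T)) → 3
  S → 5
  (π[e](σ[e<=6](T)) ⋈[e=a] S) → 4

== RESULT ==
e | a | y | h
3 | 3 | r | 5
6 | 6 | p | 2
6 | 6 | p | 9
6 | 6 | q | 4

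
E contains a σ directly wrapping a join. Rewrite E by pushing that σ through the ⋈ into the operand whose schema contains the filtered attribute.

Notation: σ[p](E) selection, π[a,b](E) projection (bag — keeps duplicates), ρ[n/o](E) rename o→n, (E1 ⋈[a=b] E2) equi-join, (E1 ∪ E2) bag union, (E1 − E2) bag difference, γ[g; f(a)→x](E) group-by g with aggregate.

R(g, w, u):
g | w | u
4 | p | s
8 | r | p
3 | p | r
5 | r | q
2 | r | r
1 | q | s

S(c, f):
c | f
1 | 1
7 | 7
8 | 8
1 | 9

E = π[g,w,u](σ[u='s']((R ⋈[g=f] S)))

σ filters on u, owned by the left side.
E' = π[g,w,u]((σ[u='s'](R) ⋈[g=f] S))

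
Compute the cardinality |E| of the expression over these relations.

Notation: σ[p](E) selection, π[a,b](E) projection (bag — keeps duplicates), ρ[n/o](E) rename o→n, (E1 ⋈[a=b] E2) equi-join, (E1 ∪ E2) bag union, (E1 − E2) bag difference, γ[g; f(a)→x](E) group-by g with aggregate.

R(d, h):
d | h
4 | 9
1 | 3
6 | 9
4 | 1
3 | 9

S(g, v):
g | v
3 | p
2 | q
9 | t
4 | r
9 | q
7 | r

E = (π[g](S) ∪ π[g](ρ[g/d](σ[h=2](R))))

Per-node cardinality:
  S → 6
  π[g](S) → 6
  R → 5
  σ[h=2](R) → 0
  ρ[g/d](σ[h=2](R)) → 0
  π[g](ρ[g/d](σ[h=2](R))) → 0
  (π[g](S) ∪ π[g](ρ[g/d](σ[h=2](R)))) → 6

|E| = 6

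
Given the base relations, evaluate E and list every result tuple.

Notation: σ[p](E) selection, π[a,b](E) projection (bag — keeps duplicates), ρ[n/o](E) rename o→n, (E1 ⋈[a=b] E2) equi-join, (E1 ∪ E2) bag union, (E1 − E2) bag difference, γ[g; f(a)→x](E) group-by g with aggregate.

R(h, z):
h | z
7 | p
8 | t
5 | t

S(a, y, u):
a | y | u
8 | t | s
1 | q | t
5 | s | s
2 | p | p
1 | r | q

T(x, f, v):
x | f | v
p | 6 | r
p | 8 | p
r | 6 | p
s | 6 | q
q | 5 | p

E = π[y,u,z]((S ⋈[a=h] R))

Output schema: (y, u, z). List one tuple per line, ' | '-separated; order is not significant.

Stepwise |·|:
  S → 5
  R → 3
  (S ⋈[a=h] R) → 2
  π[y,u,z]((S ⋈[a=h] R)) → 2

== RESULT ==
y | u | z
s | s | t
t | s | t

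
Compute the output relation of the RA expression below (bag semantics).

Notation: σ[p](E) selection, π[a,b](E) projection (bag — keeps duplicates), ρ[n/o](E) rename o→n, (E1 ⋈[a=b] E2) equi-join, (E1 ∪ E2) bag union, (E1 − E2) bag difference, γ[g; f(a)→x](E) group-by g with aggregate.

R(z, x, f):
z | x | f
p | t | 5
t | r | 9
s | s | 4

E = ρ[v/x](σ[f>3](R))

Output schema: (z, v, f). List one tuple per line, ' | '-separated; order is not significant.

Row counts bottom-up:
  R → 3
  σ[f>3](R) → 3
  ρ[v/x](σ[f>3](R)) → 3

== RESULT ==
z | v | f
p | t | 5
s | s | 4
t | r | 9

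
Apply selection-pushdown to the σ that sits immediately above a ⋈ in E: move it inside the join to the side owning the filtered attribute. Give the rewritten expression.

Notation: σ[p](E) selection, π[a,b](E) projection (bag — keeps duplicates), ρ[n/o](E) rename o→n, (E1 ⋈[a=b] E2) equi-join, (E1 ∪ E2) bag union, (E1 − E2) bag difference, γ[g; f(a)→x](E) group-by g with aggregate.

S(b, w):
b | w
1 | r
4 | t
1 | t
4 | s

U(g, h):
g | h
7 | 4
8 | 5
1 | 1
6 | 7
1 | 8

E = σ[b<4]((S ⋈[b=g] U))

σ filters on b, owned by the left side.
E' = (σ[b<4](S) ⋈[b=g] U)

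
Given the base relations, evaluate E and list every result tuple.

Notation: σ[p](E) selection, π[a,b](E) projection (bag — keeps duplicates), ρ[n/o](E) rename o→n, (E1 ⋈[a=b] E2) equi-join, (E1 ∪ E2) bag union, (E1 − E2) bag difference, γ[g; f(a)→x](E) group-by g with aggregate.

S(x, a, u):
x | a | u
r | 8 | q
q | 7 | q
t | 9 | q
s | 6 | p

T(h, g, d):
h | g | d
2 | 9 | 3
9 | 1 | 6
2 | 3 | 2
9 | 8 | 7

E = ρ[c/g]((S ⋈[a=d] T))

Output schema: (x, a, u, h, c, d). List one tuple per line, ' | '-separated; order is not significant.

Per-node cardinality:
  S → 4
  T → 4
  (S ⋈[a=d] T) → 2
  ρ[c/g]((S ⋈[a=d] T)) → 2

== RESULT ==
x | a | u | h | c | d
q | 7 | q | 9 | 8 | 7
s | 6 | p | 9 | 1 | 6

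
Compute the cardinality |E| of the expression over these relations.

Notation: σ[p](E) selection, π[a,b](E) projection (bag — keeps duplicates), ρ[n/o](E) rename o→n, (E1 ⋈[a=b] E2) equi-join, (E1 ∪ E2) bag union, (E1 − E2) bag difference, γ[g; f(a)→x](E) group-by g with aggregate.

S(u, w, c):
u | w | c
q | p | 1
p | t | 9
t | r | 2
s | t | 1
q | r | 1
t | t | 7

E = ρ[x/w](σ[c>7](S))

Stepwise |·|:
  S → 6
  σ[c>7](S) → 1
  ρ[x/w](σ[c>7](S)) → 1

|E| = 1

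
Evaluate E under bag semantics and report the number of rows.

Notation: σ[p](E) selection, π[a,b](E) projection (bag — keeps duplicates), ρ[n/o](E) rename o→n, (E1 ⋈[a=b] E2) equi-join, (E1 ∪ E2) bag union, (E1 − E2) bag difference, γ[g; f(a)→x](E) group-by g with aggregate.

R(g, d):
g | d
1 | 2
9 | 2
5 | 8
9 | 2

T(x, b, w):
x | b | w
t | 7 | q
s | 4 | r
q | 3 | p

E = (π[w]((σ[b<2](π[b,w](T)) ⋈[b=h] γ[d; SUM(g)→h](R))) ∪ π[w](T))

Per-node cardinality:
  T → 3
  π[b,w](T) → 3
  σ[b<2](π[b,w](T)) → 0
  R → 4
  γ[d; SUM(g)→h](R) → 2
  (σ[b<2](π[b,w](T)) ⋈[b=h] γ[d; SUM(g)→h](R)) → 0
  π[w]((σ[b<2](π[b,w](T)) ⋈[b=h] γ[d; SUM(g)→h](R))) → 0
  T → 3
  π[w](T) → 3
  (π[w]((σ[b<2](π[b,w](T)) ⋈[b=h] γ[d; SUM(g)→h](R))) ∪ π[w](T)) → 3

|E| = 3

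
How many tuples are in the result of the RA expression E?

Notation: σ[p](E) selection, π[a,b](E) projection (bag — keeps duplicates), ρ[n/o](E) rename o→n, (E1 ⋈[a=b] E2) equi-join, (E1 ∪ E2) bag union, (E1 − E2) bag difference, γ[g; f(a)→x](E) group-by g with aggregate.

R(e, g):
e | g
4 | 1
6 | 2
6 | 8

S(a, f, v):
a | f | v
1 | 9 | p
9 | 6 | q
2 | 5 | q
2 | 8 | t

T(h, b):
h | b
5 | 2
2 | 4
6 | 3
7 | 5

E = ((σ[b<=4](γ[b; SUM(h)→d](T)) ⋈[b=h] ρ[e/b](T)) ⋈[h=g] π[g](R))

Stepwise |·|:
  T → 4
  γ[b; SUM(h)→d](T) → 4
  σ[b<=4](γ[b; SUM(h)→d](T)) → 3
  T → 4
  ρ[e/b](T) → 4
  (σ[b<=4](γ[b; SUM(h)→d](T)) ⋈[b=h] ρ[e/b](T)) → 1
  R → 3
  π[g](R) → 3
  ((σ[b<=4](γ[b; SUM(h)→d](T)) ⋈[b=h] ρ[e/b](T)) ⋈[h=g] π[g](R)) → 1

|E| = 1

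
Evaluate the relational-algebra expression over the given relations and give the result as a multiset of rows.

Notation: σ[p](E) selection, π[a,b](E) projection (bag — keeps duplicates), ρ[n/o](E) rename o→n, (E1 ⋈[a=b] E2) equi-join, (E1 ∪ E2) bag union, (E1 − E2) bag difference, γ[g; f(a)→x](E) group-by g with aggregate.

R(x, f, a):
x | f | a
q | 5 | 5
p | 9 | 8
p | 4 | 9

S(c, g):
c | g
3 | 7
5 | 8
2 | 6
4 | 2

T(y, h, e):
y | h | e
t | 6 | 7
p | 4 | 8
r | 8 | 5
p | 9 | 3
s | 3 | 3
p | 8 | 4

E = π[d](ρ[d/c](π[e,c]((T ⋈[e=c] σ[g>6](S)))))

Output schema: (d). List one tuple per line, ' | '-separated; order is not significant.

Subexpression sizes:
  T → 6
  S → 4
  σ[g>6](S) → 2
  (T ⋈[e=c] σ[g>6](S)) → 3
  π[e,c]((T ⋈[e=c] σ[g>6](S))) → 3
  ρ[d/c](π[e,c]((T ⋈[e=c] σ[g>6](S)))) → 3
  π[d](ρ[d/c](π[e,c]((T ⋈[e=c] σ[g>6](S))))) → 3

== RESULT ==
d
3
3
5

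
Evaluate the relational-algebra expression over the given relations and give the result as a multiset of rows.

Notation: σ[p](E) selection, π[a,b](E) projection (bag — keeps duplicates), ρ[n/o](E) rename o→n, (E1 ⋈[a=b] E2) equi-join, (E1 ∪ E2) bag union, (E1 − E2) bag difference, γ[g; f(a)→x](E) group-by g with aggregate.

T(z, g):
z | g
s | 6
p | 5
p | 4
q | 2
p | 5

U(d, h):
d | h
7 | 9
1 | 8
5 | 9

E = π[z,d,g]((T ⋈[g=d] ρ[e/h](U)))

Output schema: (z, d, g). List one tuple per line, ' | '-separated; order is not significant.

Row counts bottom-up:
  T → 5
  U → 3
  ρ[e/h](U) → 3
  (T ⋈[g=d] ρ[e/h](U)) → 2
  π[z,d,g]((T ⋈[g=d] ρ[e/h](U))) → 2

== RESULT ==
z | d | g
p | 5 | 5
p | 5 | 5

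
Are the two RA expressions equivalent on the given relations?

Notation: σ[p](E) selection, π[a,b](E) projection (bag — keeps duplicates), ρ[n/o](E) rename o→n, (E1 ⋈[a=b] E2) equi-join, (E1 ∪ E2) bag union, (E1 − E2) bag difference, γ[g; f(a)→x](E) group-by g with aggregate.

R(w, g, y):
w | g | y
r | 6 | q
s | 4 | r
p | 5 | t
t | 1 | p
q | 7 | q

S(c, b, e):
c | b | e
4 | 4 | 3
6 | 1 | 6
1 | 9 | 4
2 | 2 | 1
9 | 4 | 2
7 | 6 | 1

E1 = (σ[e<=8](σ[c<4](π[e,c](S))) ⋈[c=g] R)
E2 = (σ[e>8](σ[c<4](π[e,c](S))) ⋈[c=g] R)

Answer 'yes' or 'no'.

E1 row counts bottom-up:
  S → 6
  π[e,c](S) → 6
  σ[c<4](π[e,c](S)) → 2
  σ[e<=8](σ[c<4](π[e,c](S))) → 2
  R → 5
  (σ[e<=8](σ[c<4](π[e,c](S))) ⋈[c=g] R) → 1
E2 row counts bottom-up:
  S → 6
  π[e,c](S) → 6
  σ[c<4](π[e,c](S)) → 2
  σ[e>8](σ[c<4](π[e,c](S))) → 0
  R → 5
  (σ[e>8](σ[c<4](π[e,c](S))) ⋈[c=g] R) → 0

E1 result:
e | c | w | g | y
4 | 1 | t | 1 | p
E2 result:
e | c | w | g | y
(0 rows)
Witness: (4, 1, 't', 1, 'p') appears 1× in E1 but 0× in E2.

no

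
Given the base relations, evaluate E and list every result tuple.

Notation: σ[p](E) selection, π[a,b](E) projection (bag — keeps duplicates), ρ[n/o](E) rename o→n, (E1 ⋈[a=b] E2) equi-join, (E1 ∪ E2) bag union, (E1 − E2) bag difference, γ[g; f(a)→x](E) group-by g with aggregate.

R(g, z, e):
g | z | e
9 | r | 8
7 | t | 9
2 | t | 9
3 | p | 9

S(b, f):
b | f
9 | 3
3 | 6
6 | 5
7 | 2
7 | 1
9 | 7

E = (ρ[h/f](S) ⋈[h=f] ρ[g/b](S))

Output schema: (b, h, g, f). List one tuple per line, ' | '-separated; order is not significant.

Subexpression sizes:
  S → 6
  ρ[h/f](S) → 6
  S → 6
  ρ[g/b](S) → 6
  (ρ[h/f](S) ⋈[h=f] ρ[g/b](S)) → 6

== RESULT ==
b | h | g | f
3 | 6 | 3 | 6
6 | 5 | 6 | 5
7 | 1 | 7 | 1
7 | 2 | 7 | 2
9 | 3 | 9 | 3
9 | 7 | 9 | 7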